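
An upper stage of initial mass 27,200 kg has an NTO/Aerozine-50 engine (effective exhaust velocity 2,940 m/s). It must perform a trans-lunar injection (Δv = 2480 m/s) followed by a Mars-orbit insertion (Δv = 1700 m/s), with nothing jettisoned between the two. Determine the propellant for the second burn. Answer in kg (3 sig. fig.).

After the first burn: m = 27200 × exp(−2480/2940.0) = 27200 × 0.43019 = 11,701.2 kg.
After the second burn: m = 11,701.2 × exp(−1700/2940.0) = 11,701.2 × 0.56089 = 6,563.09 kg.
Second-burn propellant = 11,701.2 − 6,563.09 = 5,138.11 kg.

propellant for the second burn ≈ 5140 kg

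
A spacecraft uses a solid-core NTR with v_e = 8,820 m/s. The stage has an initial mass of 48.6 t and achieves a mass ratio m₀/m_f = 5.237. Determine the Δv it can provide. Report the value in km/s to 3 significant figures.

Δv ≈ 14.6 km/s

Using Δv = v_e ln(m₀/m_f): Δv = v_e · ln(5.237) = 8820.0 × 1.6557 ≈ 14603.7 m/s.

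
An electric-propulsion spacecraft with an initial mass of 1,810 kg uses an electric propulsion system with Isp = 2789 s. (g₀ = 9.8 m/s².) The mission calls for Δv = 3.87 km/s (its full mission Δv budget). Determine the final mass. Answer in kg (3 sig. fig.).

final mass ≈ 1570 kg

v_e = Isp · g₀ = 2789 × 9.8 = 27332.2 m/s.
From the ideal rocket equation, m₀/m_f = exp(Δv / v_e) = exp(3870 / 27332.2) = exp(0.1416) = 1.1521.
m_f = m₀ / 1.1521 = 1,810 / 1.1521 = 1,571.04 kg.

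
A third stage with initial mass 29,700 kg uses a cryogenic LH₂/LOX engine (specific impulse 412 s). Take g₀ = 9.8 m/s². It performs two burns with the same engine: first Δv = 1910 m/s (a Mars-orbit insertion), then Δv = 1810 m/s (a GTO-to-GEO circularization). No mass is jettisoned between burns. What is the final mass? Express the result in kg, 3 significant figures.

v_e = Isp · g₀ = 412 × 9.8 = 4037.6 m/s.
After the first burn: m = 29700 × exp(−1910/4037.6) = 29700 × 0.62310 = 18,506.1 kg.
After the second burn: m = 18,506.1 × exp(−1810/4037.6) = 18,506.1 × 0.63872 = 11,820.2 kg.

final mass ≈ 11800 kg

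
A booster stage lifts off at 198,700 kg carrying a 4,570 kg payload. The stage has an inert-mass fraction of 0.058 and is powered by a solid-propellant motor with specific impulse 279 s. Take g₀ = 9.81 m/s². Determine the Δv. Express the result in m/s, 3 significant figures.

Δv ≈ 6920 m/s

Stage wet mass = m₀ − payload = 198,700 − 4,570 = 194,130 kg.
Stage dry mass = ε × stage wet mass = 0.058 × 194,130 = 11,259.5 kg.
Burnout mass m_f = stage dry + payload = 11,259.5 + 4,570 = 15,829.5 kg.
v_e = Isp · g₀ = 279 × 9.81 = 2737.0 m/s.
Δv = v_e · ln(198,700/15,829.5) = 2737.0 × ln(12.55) = 2737.0 × 2.5299 ≈ 6924 m/s.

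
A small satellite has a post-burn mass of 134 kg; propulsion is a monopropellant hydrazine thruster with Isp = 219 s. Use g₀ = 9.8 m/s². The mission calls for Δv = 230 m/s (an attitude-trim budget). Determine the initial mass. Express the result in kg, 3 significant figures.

initial mass ≈ 149 kg

v_e = Isp · g₀ = 219 × 9.8 = 2146.2 m/s.
m₀/m_f = exp(Δv / v_e) = exp(230 / 2146.2) = exp(0.1072) = 1.1131.
m₀ = m_f × 1.1131 = 134 × 1.1131 = 149.155 kg.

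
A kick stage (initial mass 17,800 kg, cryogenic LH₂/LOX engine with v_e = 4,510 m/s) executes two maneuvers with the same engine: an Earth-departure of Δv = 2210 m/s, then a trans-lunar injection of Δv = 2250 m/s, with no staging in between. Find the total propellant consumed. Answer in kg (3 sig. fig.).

total propellant consumed ≈ 11200 kg

After the first burn: m = 17800 × exp(−2210/4510.0) = 17800 × 0.61261 = 10,904.5 kg.
After the second burn: m = 10,904.5 × exp(−2250/4510.0) = 10,904.5 × 0.60720 = 6,621.21 kg.
Total propellant = m₀ − m_final = 17800 − 6,621.21 = 11,178.79 kg.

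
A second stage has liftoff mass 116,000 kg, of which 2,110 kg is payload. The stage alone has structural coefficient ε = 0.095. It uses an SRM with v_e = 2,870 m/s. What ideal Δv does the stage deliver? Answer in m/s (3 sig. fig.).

Stage wet mass = m₀ − payload = 116,000 − 2,110 = 113,890 kg.
Stage dry mass = ε × stage wet mass = 0.095 × 113,890 = 10,819.6 kg.
Burnout mass m_f = stage dry + payload = 10,819.6 + 2,110 = 12,929.6 kg.
Δv = v_e · ln(116,000/12,929.6) = 2870.0 × ln(8.972) = 2870.0 × 2.1941 ≈ 6297 m/s.

Δv ≈ 6300 m/s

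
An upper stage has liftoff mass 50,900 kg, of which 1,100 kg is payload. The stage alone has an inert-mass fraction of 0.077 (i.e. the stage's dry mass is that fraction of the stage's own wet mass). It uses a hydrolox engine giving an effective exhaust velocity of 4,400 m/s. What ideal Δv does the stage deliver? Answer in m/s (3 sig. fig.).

Δv ≈ 10300 m/s

Stage wet mass = m₀ − payload = 50,900 − 1,100 = 49,800 kg.
Stage dry mass = ε × stage wet mass = 0.077 × 49,800 = 3,834.6 kg.
Burnout mass m_f = stage dry + payload = 3,834.6 + 1,100 = 4,934.6 kg.
Δv = v_e · ln(50,900/4,934.6) = 4400.0 × ln(10.31) = 4400.0 × 2.3336 ≈ 10268 m/s.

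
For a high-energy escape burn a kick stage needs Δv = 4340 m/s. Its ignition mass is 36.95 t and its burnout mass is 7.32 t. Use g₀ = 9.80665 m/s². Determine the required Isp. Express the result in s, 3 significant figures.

Isp ≈ 273 s

ln(m₀/m_f) = ln(36950/7320) = ln(5.048) = 1.6190.
v_e = Δv / ln(m₀/m_f) = 4340 / 1.6190 = 2680.7 m/s.
Isp = v_e / g₀ = 2680.7 / 9.80665 = 273.4 s.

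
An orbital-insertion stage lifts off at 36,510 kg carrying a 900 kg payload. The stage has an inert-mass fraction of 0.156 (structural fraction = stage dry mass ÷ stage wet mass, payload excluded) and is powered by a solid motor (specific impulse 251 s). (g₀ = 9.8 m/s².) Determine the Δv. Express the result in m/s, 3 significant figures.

Stage wet mass = m₀ − payload = 36,510 − 900 = 35,610 kg.
Stage dry mass = ε × stage wet mass = 0.156 × 35,610 = 5,555.16 kg.
Burnout mass m_f = stage dry + payload = 5,555.16 + 900 = 6,455.16 kg.
v_e = Isp · g₀ = 251 × 9.8 = 2459.8 m/s.
Rocket equation: Δv = v_e · ln(36,510/6,455.16) = 2459.8 × ln(5.656) = 2459.8 × 1.7327 ≈ 4262 m/s.

Δv ≈ 4260 m/s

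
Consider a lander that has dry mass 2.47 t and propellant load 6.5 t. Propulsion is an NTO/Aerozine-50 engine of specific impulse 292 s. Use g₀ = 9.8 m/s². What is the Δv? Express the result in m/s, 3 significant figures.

Δv ≈ 3690 m/s

v_e = Isp · g₀ = 292 × 9.8 = 2861.6 m/s.
m₀ = m_dry + m_prop = 2.47 + 6.5 = 8.97 t.
Using Δv = v_e ln(m₀/m_f): Δv = v_e · ln(m₀/m_f) = 2861.6 × ln(3.632) = 2861.6 × 1.2897 ≈ 3690.5 m/s.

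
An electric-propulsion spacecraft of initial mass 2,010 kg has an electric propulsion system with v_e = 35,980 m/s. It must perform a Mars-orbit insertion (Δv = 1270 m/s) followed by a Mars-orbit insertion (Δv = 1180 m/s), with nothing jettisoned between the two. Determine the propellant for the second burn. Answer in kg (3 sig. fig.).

propellant for the second burn ≈ 62.6 kg

After the first burn: m = 2010 × exp(−1270/35980.0) = 2010 × 0.96532 = 1,940.29 kg.
After the second burn: m = 1,940.29 × exp(−1180/35980.0) = 1,940.29 × 0.96774 = 1,877.7 kg.
Second-burn propellant = 1,940.29 − 1,877.7 = 62.59 kg.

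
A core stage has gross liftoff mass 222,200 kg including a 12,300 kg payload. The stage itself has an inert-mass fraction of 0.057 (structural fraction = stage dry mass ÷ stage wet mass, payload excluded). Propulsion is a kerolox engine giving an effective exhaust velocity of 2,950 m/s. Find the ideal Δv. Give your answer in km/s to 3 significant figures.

Stage wet mass = m₀ − payload = 222,200 − 12,300 = 209,900 kg.
Stage dry mass = ε × stage wet mass = 0.057 × 209,900 = 11,964.3 kg.
Burnout mass m_f = stage dry + payload = 11,964.3 + 12,300 = 24,264.3 kg.
Δv = v_e · ln(222,200/24,264.3) = 2950.0 × ln(9.157) = 2950.0 × 2.2146 ≈ 6533 m/s.

Δv ≈ 6.53 km/s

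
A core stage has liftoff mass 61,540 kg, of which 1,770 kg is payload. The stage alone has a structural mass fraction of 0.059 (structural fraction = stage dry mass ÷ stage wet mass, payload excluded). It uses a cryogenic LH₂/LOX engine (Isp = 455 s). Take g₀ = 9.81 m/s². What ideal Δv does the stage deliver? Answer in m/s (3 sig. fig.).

Stage wet mass = m₀ − payload = 61,540 − 1,770 = 59,770 kg.
Stage dry mass = ε × stage wet mass = 0.059 × 59,770 = 3,526.43 kg.
Burnout mass m_f = stage dry + payload = 3,526.43 + 1,770 = 5,296.43 kg.
v_e = Isp · g₀ = 455 × 9.81 = 4463.6 m/s.
Rocket equation: Δv = v_e · ln(61,540/5,296.43) = 4463.6 × ln(11.62) = 4463.6 × 2.4527 ≈ 10948 m/s.

Δv ≈ 10900 m/s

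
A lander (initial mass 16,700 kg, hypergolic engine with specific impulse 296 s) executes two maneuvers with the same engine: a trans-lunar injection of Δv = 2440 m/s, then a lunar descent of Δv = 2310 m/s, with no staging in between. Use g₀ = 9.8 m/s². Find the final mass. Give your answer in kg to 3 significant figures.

v_e = Isp · g₀ = 296 × 9.8 = 2900.8 m/s.
After the first burn: m = 16700 × exp(−2440/2900.8) = 16700 × 0.43122 = 7,201.37 kg.
After the second burn: m = 7,201.37 × exp(−2310/2900.8) = 7,201.37 × 0.45098 = 3,247.67 kg.

final mass ≈ 3250 kg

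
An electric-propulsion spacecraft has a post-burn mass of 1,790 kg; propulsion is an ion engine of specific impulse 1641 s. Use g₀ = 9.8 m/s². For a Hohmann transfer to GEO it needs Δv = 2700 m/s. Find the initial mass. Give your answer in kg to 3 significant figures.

v_e = Isp · g₀ = 1641 × 9.8 = 16081.8 m/s.
Rocket equation: m₀/m_f = exp(Δv / v_e) = exp(2700 / 16081.8) = exp(0.1679) = 1.1828.
m₀ = m_f × 1.1828 = 1,790 × 1.1828 = 2,117.21 kg.

initial mass ≈ 2120 kg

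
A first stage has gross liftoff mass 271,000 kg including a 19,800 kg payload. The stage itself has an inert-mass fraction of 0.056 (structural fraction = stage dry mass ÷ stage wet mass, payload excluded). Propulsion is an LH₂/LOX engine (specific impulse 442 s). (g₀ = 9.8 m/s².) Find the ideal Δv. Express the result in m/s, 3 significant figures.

Stage wet mass = m₀ − payload = 271,000 − 19,800 = 251,200 kg.
Stage dry mass = ε × stage wet mass = 0.056 × 251,200 = 14,067.2 kg.
Burnout mass m_f = stage dry + payload = 14,067.2 + 19,800 = 33,867.2 kg.
v_e = Isp · g₀ = 442 × 9.8 = 4331.6 m/s.
From the ideal rocket equation, Δv = v_e · ln(271,000/33,867.2) = 4331.6 × ln(8.002) = 4331.6 × 2.0797 ≈ 9008 m/s.

Δv ≈ 9010 m/s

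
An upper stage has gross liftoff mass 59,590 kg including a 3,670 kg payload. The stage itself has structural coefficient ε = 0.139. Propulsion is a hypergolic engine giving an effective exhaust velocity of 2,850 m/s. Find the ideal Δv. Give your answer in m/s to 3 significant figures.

Δv ≈ 4700 m/s

Stage wet mass = m₀ − payload = 59,590 − 3,670 = 55,920 kg.
Stage dry mass = ε × stage wet mass = 0.139 × 55,920 = 7,772.88 kg.
Burnout mass m_f = stage dry + payload = 7,772.88 + 3,670 = 11,442.88 kg.
Δv = v_e · ln(59,590/11,442.88) = 2850.0 × ln(5.208) = 2850.0 × 1.6501 ≈ 4703 m/s.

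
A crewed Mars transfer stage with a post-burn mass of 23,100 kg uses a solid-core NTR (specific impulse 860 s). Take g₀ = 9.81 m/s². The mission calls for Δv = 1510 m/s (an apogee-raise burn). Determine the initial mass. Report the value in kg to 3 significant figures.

initial mass ≈ 27600 kg

v_e = Isp · g₀ = 860 × 9.81 = 8436.6 m/s.
From the ideal rocket equation, m₀/m_f = exp(Δv / v_e) = exp(1510 / 8436.6) = exp(0.1790) = 1.1960.
m₀ = m_f × 1.1960 = 23,100 × 1.1960 = 27,627.6 kg.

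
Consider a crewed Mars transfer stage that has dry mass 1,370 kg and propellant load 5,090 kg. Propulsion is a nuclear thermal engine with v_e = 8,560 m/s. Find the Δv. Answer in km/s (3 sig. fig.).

m₀ = m_dry + m_prop = 1,370 + 5,090 = 6,460 kg.
Δv = v_e · ln(m₀/m_f) = 8560.0 × ln(4.715) = 8560.0 × 1.5508 ≈ 13275.0 m/s.

Δv ≈ 13.3 km/s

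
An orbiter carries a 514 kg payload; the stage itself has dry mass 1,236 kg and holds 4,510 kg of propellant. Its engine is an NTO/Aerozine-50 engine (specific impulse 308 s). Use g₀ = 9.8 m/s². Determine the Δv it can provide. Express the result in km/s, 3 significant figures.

v_e = Isp · g₀ = 308 × 9.8 = 3018.4 m/s.
m₀ = payload + dry + propellant = 514 + 1,236 + 4,510 = 6,260 kg.
m_f = payload + dry = 514 + 1,236 = 1,750 kg.
Δv = v_e · ln(m₀/m_f) = 3018.4 × ln(3.577) = 3018.4 × 1.2746 ≈ 3847.1 m/s.

Δv ≈ 3.85 km/s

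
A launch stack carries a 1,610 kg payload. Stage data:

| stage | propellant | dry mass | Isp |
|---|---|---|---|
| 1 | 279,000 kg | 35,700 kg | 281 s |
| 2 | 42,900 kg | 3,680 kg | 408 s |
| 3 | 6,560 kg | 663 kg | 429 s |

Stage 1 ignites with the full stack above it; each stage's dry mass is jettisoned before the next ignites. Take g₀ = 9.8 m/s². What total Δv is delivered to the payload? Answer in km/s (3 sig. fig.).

Ignition mass of stage 1 = 279,000+35,700 + 42,900+3,680 + 6,560+663 + 1,610 = 370,113 kg.
Stage 1: m₀ = 370,113 kg, m_f = 370,113 − 279,000 = 91,113 kg; Δv = 281×9.8×ln(4.062) = 2753.8×1.4017 ≈ 3860 m/s.
Stage 2: m₀ = 55,413 kg, m_f = 55,413 − 42,900 = 12,513 kg; Δv = 408×9.8×ln(4.428) = 3998.4×1.4880 ≈ 5950 m/s.
Stage 3: m₀ = 8,833 kg, m_f = 8,833 − 6,560 = 2,273 kg; Δv = 429×9.8×ln(3.886) = 4204.2×1.3574 ≈ 5707 m/s.
Total Δv = 3860 + 5950 + 5707 = 15517 m/s.

Δv ≈ 15.5 km/s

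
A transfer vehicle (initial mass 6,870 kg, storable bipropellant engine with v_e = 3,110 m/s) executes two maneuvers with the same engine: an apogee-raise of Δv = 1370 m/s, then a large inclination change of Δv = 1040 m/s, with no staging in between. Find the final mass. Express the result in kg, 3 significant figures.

After the first burn: m = 6870 × exp(−1370/3110.0) = 6870 × 0.64371 = 4,422.29 kg.
After the second burn: m = 4,422.29 × exp(−1040/3110.0) = 4,422.29 × 0.71576 = 3,165.3 kg.

final mass ≈ 3170 kg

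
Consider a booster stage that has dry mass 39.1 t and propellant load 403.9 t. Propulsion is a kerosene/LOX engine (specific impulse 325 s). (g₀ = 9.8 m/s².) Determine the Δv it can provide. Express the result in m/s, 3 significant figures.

v_e = Isp · g₀ = 325 × 9.8 = 3185.0 m/s.
m₀ = m_dry + m_prop = 39.1 + 403.9 = 443 t.
Δv = v_e · ln(m₀/m_f) = 3185.0 × ln(11.33) = 3185.0 × 2.4274 ≈ 7731.4 m/s.

Δv ≈ 7730 m/s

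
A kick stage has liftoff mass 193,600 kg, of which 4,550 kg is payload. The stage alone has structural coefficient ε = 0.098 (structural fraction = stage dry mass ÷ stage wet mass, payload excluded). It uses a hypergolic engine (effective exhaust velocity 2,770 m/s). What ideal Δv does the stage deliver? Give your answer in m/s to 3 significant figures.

Δv ≈ 5890 m/s

Stage wet mass = m₀ − payload = 193,600 − 4,550 = 189,050 kg.
Stage dry mass = ε × stage wet mass = 0.098 × 189,050 = 18,526.9 kg.
Burnout mass m_f = stage dry + payload = 18,526.9 + 4,550 = 23,076.9 kg.
From the ideal rocket equation, Δv = v_e · ln(193,600/23,076.9) = 2770.0 × ln(8.389) = 2770.0 × 2.1270 ≈ 5892 m/s.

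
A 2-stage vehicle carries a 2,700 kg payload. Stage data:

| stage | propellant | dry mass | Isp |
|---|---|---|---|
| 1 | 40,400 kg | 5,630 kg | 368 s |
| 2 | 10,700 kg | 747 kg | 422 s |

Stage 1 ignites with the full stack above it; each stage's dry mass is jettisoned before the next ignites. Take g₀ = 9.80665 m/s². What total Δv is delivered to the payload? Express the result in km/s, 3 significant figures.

Δv ≈ 9.86 km/s

Ignition mass of stage 1 = 40,400+5,630 + 10,700+747 + 2,700 = 60,177 kg.
Stage 1: m₀ = 60,177 kg, m_f = 60,177 − 40,400 = 19,777 kg; Δv = 368×9.80665×ln(3.043) = 3608.8×1.1128 ≈ 4016 m/s.
Stage 2: m₀ = 14,147 kg, m_f = 14,147 − 10,700 = 3,447 kg; Δv = 422×9.80665×ln(4.104) = 4138.4×1.4120 ≈ 5843 m/s.
Total Δv = 4016 + 5843 = 9859 m/s.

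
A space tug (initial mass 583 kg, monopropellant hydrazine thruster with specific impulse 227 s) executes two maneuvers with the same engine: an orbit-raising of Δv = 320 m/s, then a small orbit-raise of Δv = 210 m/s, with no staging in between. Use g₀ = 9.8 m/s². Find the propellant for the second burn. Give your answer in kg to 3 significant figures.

v_e = Isp · g₀ = 227 × 9.8 = 2224.6 m/s.
After the first burn: m = 583 × exp(−320/2224.6) = 583 × 0.86602 = 504.89 kg.
After the second burn: m = 504.89 × exp(−210/2224.6) = 504.89 × 0.90992 = 459.41 kg.
Second-burn propellant = 504.89 − 459.41 = 45.48 kg.

propellant for the second burn ≈ 45.5 kg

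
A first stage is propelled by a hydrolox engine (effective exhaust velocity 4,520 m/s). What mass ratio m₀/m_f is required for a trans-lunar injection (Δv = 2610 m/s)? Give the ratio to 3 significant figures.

mass ratio ≈ 1.78

By the Tsiolkovsky rocket equation, m₀/m_f = exp(Δv / v_e) = exp(2610 / 4520.0) = exp(0.5774) = 1.7815.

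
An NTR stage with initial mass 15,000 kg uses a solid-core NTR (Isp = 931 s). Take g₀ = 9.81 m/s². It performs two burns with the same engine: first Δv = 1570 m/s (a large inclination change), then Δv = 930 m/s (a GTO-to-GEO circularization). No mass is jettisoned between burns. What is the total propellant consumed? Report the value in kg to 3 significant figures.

total propellant consumed ≈ 3590 kg

v_e = Isp · g₀ = 931 × 9.81 = 9133.1 m/s.
After the first burn: m = 15000 × exp(−1570/9133.1) = 15000 × 0.84206 = 12,630.9 kg.
After the second burn: m = 12,630.9 × exp(−930/9133.1) = 12,630.9 × 0.90319 = 11,408.1 kg.
Total propellant = m₀ − m_final = 15000 − 11,408.1 = 3,591.9 kg.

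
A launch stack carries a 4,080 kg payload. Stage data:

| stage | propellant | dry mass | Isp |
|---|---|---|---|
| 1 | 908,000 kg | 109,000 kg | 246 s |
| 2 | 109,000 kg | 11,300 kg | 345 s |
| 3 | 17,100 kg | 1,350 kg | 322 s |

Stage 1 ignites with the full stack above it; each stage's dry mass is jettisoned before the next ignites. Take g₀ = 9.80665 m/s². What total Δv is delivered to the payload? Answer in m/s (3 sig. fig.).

Δv ≈ 13100 m/s

Ignition mass of stage 1 = 908,000+109,000 + 109,000+11,300 + 17,100+1,350 + 4,080 = 1,159,830 kg.
Stage 1: m₀ = 1,159,830 kg, m_f = 1,159,830 − 908,000 = 251,830 kg; Δv = 246×9.80665×ln(4.606) = 2412.4×1.5273 ≈ 3684 m/s.
Stage 2: m₀ = 142,830 kg, m_f = 142,830 − 109,000 = 33,830 kg; Δv = 345×9.80665×ln(4.222) = 3383.3×1.4403 ≈ 4873 m/s.
Stage 3: m₀ = 22,530 kg, m_f = 22,530 − 17,100 = 5,430 kg; Δv = 322×9.80665×ln(4.149) = 3157.7×1.4229 ≈ 4493 m/s.
Total Δv = 3684 + 4873 + 4493 = 13050 m/s.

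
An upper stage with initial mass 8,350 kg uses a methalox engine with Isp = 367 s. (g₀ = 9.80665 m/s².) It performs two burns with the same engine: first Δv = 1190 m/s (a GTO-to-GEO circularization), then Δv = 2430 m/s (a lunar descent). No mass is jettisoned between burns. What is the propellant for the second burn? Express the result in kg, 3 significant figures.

v_e = Isp · g₀ = 367 × 9.80665 = 3599.0 m/s.
After the first burn: m = 8350 × exp(−1190/3599.0) = 8350 × 0.71846 = 5,999.14 kg.
After the second burn: m = 5,999.14 × exp(−2430/3599.0) = 5,999.14 × 0.50906 = 3,053.92 kg.
Second-burn propellant = 5,999.14 − 3,053.92 = 2,945.22 kg.

propellant for the second burn ≈ 2950 kg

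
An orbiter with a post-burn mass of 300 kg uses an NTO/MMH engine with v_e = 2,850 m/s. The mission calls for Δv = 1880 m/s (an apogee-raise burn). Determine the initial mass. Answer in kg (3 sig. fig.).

initial mass ≈ 580 kg

m₀/m_f = exp(Δv / v_e) = exp(1880 / 2850.0) = exp(0.6596) = 1.9341.
m₀ = m_f × 1.9341 = 300 × 1.9341 = 580.23 kg.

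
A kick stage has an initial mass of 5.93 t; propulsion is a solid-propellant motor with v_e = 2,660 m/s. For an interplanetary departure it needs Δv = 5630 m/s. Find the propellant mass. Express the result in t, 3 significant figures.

Rocket equation: m₀/m_f = exp(Δv / v_e) = exp(5630 / 2660.0) = exp(2.1165) = 8.3024.
m_f = 5.93 / 8.3024 = 0.714251 t, so propellant = m₀ − m_f = 5.93 − 0.714251 = 5.215749 t.

propellant mass ≈ 5.22 t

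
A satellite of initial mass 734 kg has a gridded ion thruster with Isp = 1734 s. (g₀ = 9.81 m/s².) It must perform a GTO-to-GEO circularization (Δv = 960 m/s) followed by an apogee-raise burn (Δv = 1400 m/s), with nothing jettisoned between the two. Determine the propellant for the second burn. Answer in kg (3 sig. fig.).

propellant for the second burn ≈ 54.8 kg

v_e = Isp · g₀ = 1734 × 9.81 = 17010.5 m/s.
After the first burn: m = 734 × exp(−960/17010.5) = 734 × 0.94513 = 693.725 kg.
After the second burn: m = 693.725 × exp(−1400/17010.5) = 693.725 × 0.92099 = 638.914 kg.
Second-burn propellant = 693.725 − 638.914 = 54.811 kg.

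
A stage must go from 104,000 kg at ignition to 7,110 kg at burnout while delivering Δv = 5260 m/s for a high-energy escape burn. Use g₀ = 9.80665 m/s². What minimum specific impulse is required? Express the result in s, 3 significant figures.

ln(m₀/m_f) = ln(104000/7110) = ln(14.63) = 2.6829.
v_e = Δv / ln(m₀/m_f) = 5260 / 2.6829 = 1960.6 m/s.
Isp = v_e / g₀ = 1960.6 / 9.80665 = 199.9 s.

Isp ≈ 200 s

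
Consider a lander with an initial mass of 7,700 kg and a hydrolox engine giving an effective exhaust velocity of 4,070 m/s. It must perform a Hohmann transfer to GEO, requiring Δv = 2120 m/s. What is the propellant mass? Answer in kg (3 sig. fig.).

propellant mass ≈ 3130 kg

m₀/m_f = exp(Δv / v_e) = exp(2120 / 4070.0) = exp(0.5209) = 1.6835.
m_f = 7,700 / 1.6835 = 4,573.8 kg, so propellant = m₀ − m_f = 7,700 − 4,573.8 = 3,126.2 kg.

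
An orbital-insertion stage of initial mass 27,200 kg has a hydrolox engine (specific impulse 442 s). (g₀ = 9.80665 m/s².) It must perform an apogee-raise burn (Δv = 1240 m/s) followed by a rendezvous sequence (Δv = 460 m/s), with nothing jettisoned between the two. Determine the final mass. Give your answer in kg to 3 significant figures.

final mass ≈ 18400 kg

v_e = Isp · g₀ = 442 × 9.80665 = 4334.5 m/s.
After the first burn: m = 27200 × exp(−1240/4334.5) = 27200 × 0.75121 = 20,432.9 kg.
After the second burn: m = 20,432.9 × exp(−460/4334.5) = 20,432.9 × 0.89931 = 18,375.5 kg.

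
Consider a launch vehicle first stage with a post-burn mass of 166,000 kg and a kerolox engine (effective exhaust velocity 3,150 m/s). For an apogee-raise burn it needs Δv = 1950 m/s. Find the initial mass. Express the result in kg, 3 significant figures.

m₀/m_f = exp(Δv / v_e) = exp(1950 / 3150.0) = exp(0.6190) = 1.8572.
m₀ = m_f × 1.8572 = 166,000 × 1.8572 = 308,295 kg.

initial mass ≈ 308000 kg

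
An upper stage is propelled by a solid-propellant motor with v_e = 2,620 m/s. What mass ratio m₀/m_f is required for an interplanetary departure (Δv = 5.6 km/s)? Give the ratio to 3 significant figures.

mass ratio ≈ 8.48

From the ideal rocket equation, m₀/m_f = exp(Δv / v_e) = exp(5600 / 2620.0) = exp(2.1374) = 8.4774.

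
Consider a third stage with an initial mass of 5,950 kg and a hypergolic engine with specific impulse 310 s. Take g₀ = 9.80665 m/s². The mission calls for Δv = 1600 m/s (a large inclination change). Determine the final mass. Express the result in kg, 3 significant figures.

v_e = Isp · g₀ = 310 × 9.80665 = 3040.1 m/s.
From the ideal rocket equation, m₀/m_f = exp(Δv / v_e) = exp(1600 / 3040.1) = exp(0.5263) = 1.6927.
m_f = m₀ / 1.6927 = 5,950 / 1.6927 = 3,515.09 kg.

final mass ≈ 3520 kg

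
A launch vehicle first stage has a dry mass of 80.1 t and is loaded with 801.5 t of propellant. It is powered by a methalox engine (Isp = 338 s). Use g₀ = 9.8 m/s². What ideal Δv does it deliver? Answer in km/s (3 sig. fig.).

v_e = Isp · g₀ = 338 × 9.8 = 3312.4 m/s.
m₀ = m_dry + m_prop = 80.1 + 801.5 = 881.6 t.
Using Δv = v_e ln(m₀/m_f): Δv = v_e · ln(m₀/m_f) = 3312.4 × ln(11.01) = 3312.4 × 2.3985 ≈ 7944.7 m/s.

Δv ≈ 7.94 km/s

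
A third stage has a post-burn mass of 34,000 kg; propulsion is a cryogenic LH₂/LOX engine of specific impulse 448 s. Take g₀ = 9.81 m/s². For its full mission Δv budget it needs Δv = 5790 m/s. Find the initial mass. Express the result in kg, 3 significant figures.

initial mass ≈ 127000 kg

v_e = Isp · g₀ = 448 × 9.81 = 4394.9 m/s.
By the Tsiolkovsky rocket equation, m₀/m_f = exp(Δv / v_e) = exp(5790 / 4394.9) = exp(1.3174) = 3.7339.
m₀ = m_f × 3.7339 = 34,000 × 3.7339 = 126,953 kg.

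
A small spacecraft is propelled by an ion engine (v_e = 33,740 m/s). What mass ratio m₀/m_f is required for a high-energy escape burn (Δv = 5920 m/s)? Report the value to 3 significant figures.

m₀/m_f = exp(Δv / v_e) = exp(5920 / 33740.0) = exp(0.1755) = 1.1918.

mass ratio ≈ 1.19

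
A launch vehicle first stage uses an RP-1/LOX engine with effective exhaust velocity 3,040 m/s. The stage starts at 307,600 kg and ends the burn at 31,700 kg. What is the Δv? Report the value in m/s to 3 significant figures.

Δv ≈ 6910 m/s

From the ideal rocket equation, Δv = v_e · ln(m₀/m_f) = 3040.0 × ln(9.703) = 3040.0 × 2.2725 ≈ 6908.4 m/s.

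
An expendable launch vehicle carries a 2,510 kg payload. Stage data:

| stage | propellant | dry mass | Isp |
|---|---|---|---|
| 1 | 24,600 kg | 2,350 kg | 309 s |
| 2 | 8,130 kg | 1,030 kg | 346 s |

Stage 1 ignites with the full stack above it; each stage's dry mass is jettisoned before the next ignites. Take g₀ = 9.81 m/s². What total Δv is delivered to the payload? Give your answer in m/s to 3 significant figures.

Ignition mass of stage 1 = 24,600+2,350 + 8,130+1,030 + 2,510 = 38,620 kg.
Stage 1: m₀ = 38,620 kg, m_f = 38,620 − 24,600 = 14,020 kg; Δv = 309×9.81×ln(2.755) = 3031.3×1.0133 ≈ 3072 m/s.
Stage 2: m₀ = 11,670 kg, m_f = 11,670 − 8,130 = 3,540 kg; Δv = 346×9.81×ln(3.297) = 3394.3×1.1929 ≈ 4049 m/s.
Total Δv = 3072 + 4049 = 7121 m/s.

Δv ≈ 7120 m/s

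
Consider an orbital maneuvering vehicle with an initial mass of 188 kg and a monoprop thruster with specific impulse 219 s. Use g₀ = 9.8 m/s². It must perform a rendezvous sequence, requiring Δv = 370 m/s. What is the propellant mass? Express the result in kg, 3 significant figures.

v_e = Isp · g₀ = 219 × 9.8 = 2146.2 m/s.
m₀/m_f = exp(Δv / v_e) = exp(370 / 2146.2) = exp(0.1724) = 1.1882.
m_f = 188 / 1.1882 = 158.223 kg, so propellant = m₀ − m_f = 188 − 158.223 = 29.777 kg.

propellant mass ≈ 29.8 kg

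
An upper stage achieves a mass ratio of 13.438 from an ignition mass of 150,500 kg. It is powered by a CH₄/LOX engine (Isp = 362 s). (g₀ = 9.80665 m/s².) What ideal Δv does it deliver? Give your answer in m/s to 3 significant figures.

v_e = Isp · g₀ = 362 × 9.80665 = 3550.0 m/s.
By the Tsiolkovsky rocket equation, Δv = v_e · ln(13.438) = 3550.0 × 2.5981 ≈ 9223.2 m/s.

Δv ≈ 9220 m/s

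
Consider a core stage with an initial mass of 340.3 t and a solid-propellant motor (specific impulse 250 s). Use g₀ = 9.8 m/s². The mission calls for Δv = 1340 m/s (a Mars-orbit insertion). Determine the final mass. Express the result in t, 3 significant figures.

v_e = Isp · g₀ = 250 × 9.8 = 2450.0 m/s.
m₀/m_f = exp(Δv / v_e) = exp(1340 / 2450.0) = exp(0.5469) = 1.7280.
m_f = m₀ / 1.7280 = 340.3 / 1.7280 = 196.933 t.

final mass ≈ 197 t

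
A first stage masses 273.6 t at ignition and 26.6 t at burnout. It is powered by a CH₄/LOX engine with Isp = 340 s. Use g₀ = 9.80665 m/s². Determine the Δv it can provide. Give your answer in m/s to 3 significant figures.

Δv ≈ 7770 m/s

v_e = Isp · g₀ = 340 × 9.80665 = 3334.3 m/s.
Rocket equation: Δv = v_e · ln(m₀/m_f) = 3334.3 × ln(10.29) = 3334.3 × 2.3308 ≈ 7771.3 m/s.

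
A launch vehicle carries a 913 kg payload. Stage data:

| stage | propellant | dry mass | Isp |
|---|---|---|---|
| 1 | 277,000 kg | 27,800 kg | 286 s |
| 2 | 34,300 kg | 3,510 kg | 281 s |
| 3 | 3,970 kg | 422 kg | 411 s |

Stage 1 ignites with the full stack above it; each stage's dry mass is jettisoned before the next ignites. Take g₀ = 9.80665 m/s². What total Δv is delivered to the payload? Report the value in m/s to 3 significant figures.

Δv ≈ 14400 m/s

Ignition mass of stage 1 = 277,000+27,800 + 34,300+3,510 + 3,970+422 + 913 = 347,915 kg.
Stage 1: m₀ = 347,915 kg, m_f = 347,915 − 277,000 = 70,915 kg; Δv = 286×9.80665×ln(4.906) = 2804.7×1.5905 ≈ 4461 m/s.
Stage 2: m₀ = 43,115 kg, m_f = 43,115 − 34,300 = 8,815 kg; Δv = 281×9.80665×ln(4.891) = 2755.7×1.5874 ≈ 4374 m/s.
Stage 3: m₀ = 5,305 kg, m_f = 5,305 − 3,970 = 1,335 kg; Δv = 411×9.80665×ln(3.974) = 4030.5×1.3797 ≈ 5561 m/s.
Total Δv = 4461 + 4374 + 5561 = 14396 m/s.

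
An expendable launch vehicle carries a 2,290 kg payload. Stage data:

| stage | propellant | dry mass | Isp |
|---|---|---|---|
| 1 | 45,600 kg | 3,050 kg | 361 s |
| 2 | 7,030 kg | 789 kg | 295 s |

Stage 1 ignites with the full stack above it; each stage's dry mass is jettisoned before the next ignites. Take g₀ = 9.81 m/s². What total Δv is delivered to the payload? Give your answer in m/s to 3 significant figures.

Ignition mass of stage 1 = 45,600+3,050 + 7,030+789 + 2,290 = 58,759 kg.
Stage 1: m₀ = 58,759 kg, m_f = 58,759 − 45,600 = 13,159 kg; Δv = 361×9.81×ln(4.465) = 3541.4×1.4963 ≈ 5299 m/s.
Stage 2: m₀ = 10,109 kg, m_f = 10,109 − 7,030 = 3,079 kg; Δv = 295×9.81×ln(3.283) = 2894.0×1.1888 ≈ 3440 m/s.
Total Δv = 5299 + 3440 = 8739 m/s.

Δv ≈ 8740 m/s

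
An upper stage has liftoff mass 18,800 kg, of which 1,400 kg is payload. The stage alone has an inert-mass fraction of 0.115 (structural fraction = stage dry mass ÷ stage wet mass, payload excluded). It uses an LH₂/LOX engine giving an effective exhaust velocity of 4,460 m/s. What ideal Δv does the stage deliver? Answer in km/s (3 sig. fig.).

Δv ≈ 7.63 km/s

Stage wet mass = m₀ − payload = 18,800 − 1,400 = 17,400 kg.
Stage dry mass = ε × stage wet mass = 0.115 × 17,400 = 2,001 kg.
Burnout mass m_f = stage dry + payload = 2,001 + 1,400 = 3,401 kg.
From the ideal rocket equation, Δv = v_e · ln(18,800/3,401) = 4460.0 × ln(5.528) = 4460.0 × 1.7098 ≈ 7626 m/s.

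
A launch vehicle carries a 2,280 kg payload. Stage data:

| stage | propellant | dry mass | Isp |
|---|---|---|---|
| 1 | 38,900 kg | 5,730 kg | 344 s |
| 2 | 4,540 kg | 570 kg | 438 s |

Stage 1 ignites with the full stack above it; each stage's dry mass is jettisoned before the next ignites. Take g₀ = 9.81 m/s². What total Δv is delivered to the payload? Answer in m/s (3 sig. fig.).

Ignition mass of stage 1 = 38,900+5,730 + 4,540+570 + 2,280 = 52,020 kg.
Stage 1: m₀ = 52,020 kg, m_f = 52,020 − 38,900 = 13,120 kg; Δv = 344×9.81×ln(3.965) = 3374.6×1.3775 ≈ 4649 m/s.
Stage 2: m₀ = 7,390 kg, m_f = 7,390 − 4,540 = 2,850 kg; Δv = 438×9.81×ln(2.593) = 4296.8×0.9528 ≈ 4094 m/s.
Total Δv = 4649 + 4094 = 8743 m/s.

Δv ≈ 8740 m/s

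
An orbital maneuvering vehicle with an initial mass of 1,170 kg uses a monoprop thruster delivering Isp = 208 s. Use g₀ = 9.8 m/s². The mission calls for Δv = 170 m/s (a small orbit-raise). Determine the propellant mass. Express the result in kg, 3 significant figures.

v_e = Isp · g₀ = 208 × 9.8 = 2038.4 m/s.
Rocket equation: m₀/m_f = exp(Δv / v_e) = exp(170 / 2038.4) = exp(0.0834) = 1.0870.
m_f = 1,170 / 1.0870 = 1,076.36 kg, so propellant = m₀ − m_f = 1,170 − 1,076.36 = 93.64 kg.

propellant mass ≈ 93.6 kg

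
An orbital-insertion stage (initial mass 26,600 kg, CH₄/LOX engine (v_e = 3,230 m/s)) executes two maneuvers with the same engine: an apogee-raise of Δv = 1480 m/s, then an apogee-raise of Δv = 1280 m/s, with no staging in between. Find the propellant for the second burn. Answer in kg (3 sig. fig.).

propellant for the second burn ≈ 5500 kg

After the first burn: m = 26600 × exp(−1480/3230.0) = 26600 × 0.63242 = 16,822.4 kg.
After the second burn: m = 16,822.4 × exp(−1280/3230.0) = 16,822.4 × 0.67282 = 11,318.4 kg.
Second-burn propellant = 16,822.4 − 11,318.4 = 5,504 kg.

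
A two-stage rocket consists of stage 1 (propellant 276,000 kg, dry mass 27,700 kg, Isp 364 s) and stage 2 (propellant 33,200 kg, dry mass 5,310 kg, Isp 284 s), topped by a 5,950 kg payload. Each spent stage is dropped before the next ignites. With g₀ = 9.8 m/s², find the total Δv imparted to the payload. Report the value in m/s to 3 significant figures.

Δv ≈ 9440 m/s

Ignition mass of stage 1 = 276,000+27,700 + 33,200+5,310 + 5,950 = 348,160 kg.
Stage 1: m₀ = 348,160 kg, m_f = 348,160 − 276,000 = 72,160 kg; Δv = 364×9.8×ln(4.825) = 3567.2×1.5738 ≈ 5614 m/s.
Stage 2: m₀ = 44,460 kg, m_f = 44,460 − 33,200 = 11,260 kg; Δv = 284×9.8×ln(3.948) = 2783.2×1.3733 ≈ 3822 m/s.
Total Δv = 5614 + 3822 = 9436 m/s.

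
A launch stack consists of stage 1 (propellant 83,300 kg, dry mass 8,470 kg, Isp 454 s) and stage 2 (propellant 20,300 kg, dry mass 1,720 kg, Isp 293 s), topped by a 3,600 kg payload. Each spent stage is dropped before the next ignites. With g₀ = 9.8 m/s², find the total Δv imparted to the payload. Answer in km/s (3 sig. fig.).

Ignition mass of stage 1 = 83,300+8,470 + 20,300+1,720 + 3,600 = 117,390 kg.
Stage 1: m₀ = 117,390 kg, m_f = 117,390 − 83,300 = 34,090 kg; Δv = 454×9.8×ln(3.444) = 4449.2×1.2365 ≈ 5501 m/s.
Stage 2: m₀ = 25,620 kg, m_f = 25,620 − 20,300 = 5,320 kg; Δv = 293×9.8×ln(4.816) = 2871.4×1.5719 ≈ 4514 m/s.
Total Δv = 5501 + 4514 = 10015 m/s.

Δv ≈ 10.0 km/s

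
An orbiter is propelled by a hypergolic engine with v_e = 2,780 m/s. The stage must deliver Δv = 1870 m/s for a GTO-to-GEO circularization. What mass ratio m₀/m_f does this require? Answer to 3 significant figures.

mass ratio ≈ 1.96

m₀/m_f = exp(Δv / v_e) = exp(1870 / 2780.0) = exp(0.6727) = 1.9594.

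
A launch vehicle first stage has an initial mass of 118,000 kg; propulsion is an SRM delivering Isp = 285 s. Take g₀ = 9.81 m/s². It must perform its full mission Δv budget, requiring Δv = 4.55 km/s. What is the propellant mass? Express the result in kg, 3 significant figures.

v_e = Isp · g₀ = 285 × 9.81 = 2795.9 m/s.
Using Δv = v_e ln(m₀/m_f): m₀/m_f = exp(Δv / v_e) = exp(4550 / 2795.9) = exp(1.6274) = 5.0907.
m_f = 118,000 / 5.0907 = 23,179.5 kg, so propellant = m₀ − m_f = 118,000 − 23,179.5 = 94,820.5 kg.

propellant mass ≈ 94800 kg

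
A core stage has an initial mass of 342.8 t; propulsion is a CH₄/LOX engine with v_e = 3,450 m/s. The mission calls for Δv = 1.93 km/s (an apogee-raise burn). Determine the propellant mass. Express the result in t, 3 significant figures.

m₀/m_f = exp(Δv / v_e) = exp(1930 / 3450.0) = exp(0.5594) = 1.7497.
m_f = 342.8 / 1.7497 = 195.919 t, so propellant = m₀ − m_f = 342.8 − 195.919 = 146.881 t.

propellant mass ≈ 147 t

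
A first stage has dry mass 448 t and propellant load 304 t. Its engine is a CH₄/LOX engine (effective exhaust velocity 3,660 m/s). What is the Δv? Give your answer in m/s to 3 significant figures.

m₀ = m_dry + m_prop = 448 + 304 = 752 t.
From the ideal rocket equation, Δv = v_e · ln(m₀/m_f) = 3660.0 × ln(1.679) = 3660.0 × 0.5179 ≈ 1895.7 m/s.

Δv ≈ 1900 m/s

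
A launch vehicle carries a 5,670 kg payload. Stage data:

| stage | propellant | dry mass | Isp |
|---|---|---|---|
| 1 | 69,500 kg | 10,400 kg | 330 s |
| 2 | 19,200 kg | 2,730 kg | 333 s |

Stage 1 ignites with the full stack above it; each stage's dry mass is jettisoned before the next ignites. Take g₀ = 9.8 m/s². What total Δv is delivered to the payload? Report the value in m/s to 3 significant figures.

Δv ≈ 7250 m/s

Ignition mass of stage 1 = 69,500+10,400 + 19,200+2,730 + 5,670 = 107,500 kg.
Stage 1: m₀ = 107,500 kg, m_f = 107,500 − 69,500 = 38,000 kg; Δv = 330×9.8×ln(2.829) = 3234.0×1.0399 ≈ 3363 m/s.
Stage 2: m₀ = 27,600 kg, m_f = 27,600 − 19,200 = 8,400 kg; Δv = 333×9.8×ln(3.286) = 3263.4×1.1896 ≈ 3882 m/s.
Total Δv = 3363 + 3882 = 7245 m/s.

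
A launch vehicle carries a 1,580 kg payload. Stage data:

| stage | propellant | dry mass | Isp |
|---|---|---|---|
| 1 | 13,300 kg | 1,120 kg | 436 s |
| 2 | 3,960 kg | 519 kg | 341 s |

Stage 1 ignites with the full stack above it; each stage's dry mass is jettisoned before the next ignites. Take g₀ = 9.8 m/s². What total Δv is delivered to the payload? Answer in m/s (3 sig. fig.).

Ignition mass of stage 1 = 13,300+1,120 + 3,960+519 + 1,580 = 20,479 kg.
Stage 1: m₀ = 20,479 kg, m_f = 20,479 − 13,300 = 7,179 kg; Δv = 436×9.8×ln(2.853) = 4272.8×1.0482 ≈ 4479 m/s.
Stage 2: m₀ = 6,059 kg, m_f = 6,059 − 3,960 = 2,099 kg; Δv = 341×9.8×ln(2.887) = 3341.8×1.0601 ≈ 3543 m/s.
Total Δv = 4479 + 3543 = 8022 m/s.

Δv ≈ 8020 m/s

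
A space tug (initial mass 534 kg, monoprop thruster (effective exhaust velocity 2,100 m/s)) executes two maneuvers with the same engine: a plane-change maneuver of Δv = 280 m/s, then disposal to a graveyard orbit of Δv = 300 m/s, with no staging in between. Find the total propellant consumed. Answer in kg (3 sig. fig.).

After the first burn: m = 534 × exp(−280/2100.0) = 534 × 0.87517 = 467.341 kg.
After the second burn: m = 467.341 × exp(−300/2100.0) = 467.341 × 0.86688 = 405.129 kg.
Total propellant = m₀ − m_final = 534 − 405.129 = 128.871 kg.

total propellant consumed ≈ 129 kg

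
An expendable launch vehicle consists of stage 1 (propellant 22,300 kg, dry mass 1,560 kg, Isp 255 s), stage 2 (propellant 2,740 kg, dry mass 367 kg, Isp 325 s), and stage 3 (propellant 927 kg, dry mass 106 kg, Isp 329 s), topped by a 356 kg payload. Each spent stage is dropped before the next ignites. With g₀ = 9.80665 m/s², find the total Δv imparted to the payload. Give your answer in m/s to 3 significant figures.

Δv ≈ 10400 m/s

Ignition mass of stage 1 = 22,300+1,560 + 2,740+367 + 927+106 + 356 = 28,356 kg.
Stage 1: m₀ = 28,356 kg, m_f = 28,356 − 22,300 = 6,056 kg; Δv = 255×9.80665×ln(4.682) = 2500.7×1.5438 ≈ 3861 m/s.
Stage 2: m₀ = 4,496 kg, m_f = 4,496 − 2,740 = 1,756 kg; Δv = 325×9.80665×ln(2.56) = 3187.2×0.9401 ≈ 2996 m/s.
Stage 3: m₀ = 1,389 kg, m_f = 1,389 − 927 = 462 kg; Δv = 329×9.80665×ln(3.006) = 3226.4×1.1008 ≈ 3552 m/s.
Total Δv = 3861 + 2996 + 3552 = 10409 m/s.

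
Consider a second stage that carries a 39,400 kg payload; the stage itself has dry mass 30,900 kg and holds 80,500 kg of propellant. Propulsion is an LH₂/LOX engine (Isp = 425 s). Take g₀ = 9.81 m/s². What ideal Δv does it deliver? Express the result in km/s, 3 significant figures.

Δv ≈ 3.18 km/s

v_e = Isp · g₀ = 425 × 9.81 = 4169.2 m/s.
m₀ = payload + dry + propellant = 39,400 + 30,900 + 80,500 = 150,800 kg.
m_f = payload + dry = 39,400 + 30,900 = 70,300 kg.
From the ideal rocket equation, Δv = v_e · ln(m₀/m_f) = 4169.2 × ln(2.145) = 4169.2 × 0.7632 ≈ 3181.9 m/s.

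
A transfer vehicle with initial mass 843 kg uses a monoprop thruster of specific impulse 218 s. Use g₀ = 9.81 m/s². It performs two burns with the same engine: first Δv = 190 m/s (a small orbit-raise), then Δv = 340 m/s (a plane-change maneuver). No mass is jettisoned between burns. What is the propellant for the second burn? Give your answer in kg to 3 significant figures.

v_e = Isp · g₀ = 218 × 9.81 = 2138.6 m/s.
After the first burn: m = 843 × exp(−190/2138.6) = 843 × 0.91499 = 771.337 kg.
After the second burn: m = 771.337 × exp(−340/2138.6) = 771.337 × 0.85301 = 657.958 kg.
Second-burn propellant = 771.337 − 657.958 = 113.379 kg.

propellant for the second burn ≈ 113 kg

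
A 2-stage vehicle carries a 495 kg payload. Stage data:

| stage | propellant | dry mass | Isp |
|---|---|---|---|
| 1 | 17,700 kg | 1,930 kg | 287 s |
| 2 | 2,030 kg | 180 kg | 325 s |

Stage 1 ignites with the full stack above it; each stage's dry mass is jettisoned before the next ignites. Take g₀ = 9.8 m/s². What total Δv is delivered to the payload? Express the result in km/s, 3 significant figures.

Ignition mass of stage 1 = 17,700+1,930 + 2,030+180 + 495 = 22,335 kg.
Stage 1: m₀ = 22,335 kg, m_f = 22,335 − 17,700 = 4,635 kg; Δv = 287×9.8×ln(4.819) = 2812.6×1.5725 ≈ 4423 m/s.
Stage 2: m₀ = 2,705 kg, m_f = 2,705 − 2,030 = 675 kg; Δv = 325×9.8×ln(4.007) = 3185.0×1.3881 ≈ 4421 m/s.
Total Δv = 4423 + 4421 = 8844 m/s.

Δv ≈ 8.84 km/s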